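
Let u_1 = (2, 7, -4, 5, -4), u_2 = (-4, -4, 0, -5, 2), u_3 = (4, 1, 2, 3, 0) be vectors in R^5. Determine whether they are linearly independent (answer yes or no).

Form the matrix with these vectors as rows and row reduce.
R2 ← R2 + (2)·R1: [0, 10, -8, 5, -6]
R3 ← R3 − (2)·R1: [0, -13, 10, -7, 8]
R3 ← R3 + (13/10)·R2: [0, 0, -2/5, -1/2, 1/5]
3 nonzero rows, so the 3 vectors span a space of dimension 3.
Since 3 = 3, the vectors are linearly independent.

yes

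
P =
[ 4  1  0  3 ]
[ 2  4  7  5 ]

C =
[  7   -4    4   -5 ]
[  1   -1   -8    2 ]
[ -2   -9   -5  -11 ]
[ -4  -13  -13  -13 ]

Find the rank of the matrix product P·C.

2

First compute PC:
[[ 17, -56, -31, -57],
 [-16, -140, -124, -144]]
Now row reduce the product.
R2 ← R2 + (16/17)·R1: [0, -3276/17, -2604/17, -3360/17]
2 nonzero rows, so rank(PC) = 2.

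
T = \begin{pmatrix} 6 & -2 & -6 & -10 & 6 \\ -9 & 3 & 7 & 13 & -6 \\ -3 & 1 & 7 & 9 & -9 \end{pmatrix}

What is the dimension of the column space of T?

Row reduce to echelon form.
R2 ← R2 + (3/2)·R1: [0, 0, -2, -2, 3]
R3 ← R3 + (1/2)·R1: [0, 0, 4, 4, -6]
R3 ← R3 + (2)·R2: [0, 0, 0, 0, 0]
Echelon form has 2 nonzero rows, so rank(T) = 2.
The column space has dimension equal to the rank: 2.

2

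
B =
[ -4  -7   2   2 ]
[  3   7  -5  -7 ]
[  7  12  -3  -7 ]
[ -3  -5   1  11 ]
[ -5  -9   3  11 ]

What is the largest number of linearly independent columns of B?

3

Row reduce to echelon form.
R2 ← R2 + (3/4)·R1: [0, 7/4, -7/2, -11/2]
R3 ← R3 + (7/4)·R1: [0, -1/4, 1/2, -7/2]
R4 ← R4 − (3/4)·R1: [0, 1/4, -1/2, 19/2]
R5 ← R5 − (5/4)·R1: [0, -1/4, 1/2, 17/2]
R3 ← R3 + (1/7)·R2: [0, 0, 0, -30/7]
R4 ← R4 − (1/7)·R2: [0, 0, 0, 72/7]
R5 ← R5 + (1/7)·R2: [0, 0, 0, 54/7]
R4 ← R4 + (12/5)·R3: [0, 0, 0, 0]
R5 ← R5 + (9/5)·R3: [0, 0, 0, 0]
Echelon form has 3 nonzero rows, so rank(B) = 3.
The rank gives the maximum number of linearly independent columns: 3.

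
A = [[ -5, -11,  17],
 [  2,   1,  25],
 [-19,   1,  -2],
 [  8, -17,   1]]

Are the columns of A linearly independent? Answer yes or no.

yes

Row reduce A to echelon form.
R2 ← R2 + (2/5)·R1: [0, -17/5, 159/5]
R3 ← R3 − (19/5)·R1: [0, 214/5, -333/5]
R4 ← R4 + (8/5)·R1: [0, -173/5, 141/5]
R3 ← R3 + (214/17)·R2: [0, 0, 5673/17]
R4 ← R4 − (173/17)·R2: [0, 0, -5022/17]
R4 ← R4 + (54/61)·R3: [0, 0, 0]
3 pivots among 3 columns.
Every column is a pivot column, so the columns are linearly independent.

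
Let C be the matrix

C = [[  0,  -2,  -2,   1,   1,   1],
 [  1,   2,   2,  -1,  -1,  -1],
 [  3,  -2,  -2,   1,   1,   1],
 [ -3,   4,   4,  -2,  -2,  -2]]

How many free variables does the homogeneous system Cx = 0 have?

Row reduce to echelon form.
Swap R1 ↔ R2
R3 ← R3 − (3)·R1: [0, -8, -8, 4, 4, 4]
R4 ← R4 + (3)·R1: [0, 10, 10, -5, -5, -5]
R3 ← R3 − (4)·R2: [0, 0, 0, 0, 0, 0]
R4 ← R4 + (5)·R2: [0, 0, 0, 0, 0, 0]
2 nonzero rows, so rank(C) = 2.
C has 6 columns; by rank–nullity, nullity = 6 − 2 = 4.

4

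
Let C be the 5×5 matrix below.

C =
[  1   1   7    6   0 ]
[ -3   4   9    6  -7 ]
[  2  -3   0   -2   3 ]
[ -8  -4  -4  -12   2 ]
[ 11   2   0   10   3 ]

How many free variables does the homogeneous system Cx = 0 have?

0

Row reduce to echelon form.
R2 ← R2 + (3)·R1: [0, 7, 30, 24, -7]
R3 ← R3 − (2)·R1: [0, -5, -14, -14, 3]
R4 ← R4 + (8)·R1: [0, 4, 52, 36, 2]
R5 ← R5 − (11)·R1: [0, -9, -77, -56, 3]
R3 ← R3 + (5/7)·R2: [0, 0, 52/7, 22/7, -2]
R4 ← R4 − (4/7)·R2: [0, 0, 244/7, 156/7, 6]
R5 ← R5 + (9/7)·R2: [0, 0, -269/7, -176/7, -6]
R4 ← R4 − (61/13)·R3: [0, 0, 0, 98/13, 200/13]
R5 ← R5 + (269/52)·R3: [0, 0, 0, -231/26, -425/26]
R5 ← R5 + (33/28)·R4: [0, 0, 0, 0, 25/14]
5 nonzero rows, so rank(C) = 5.
C has 5 columns; by rank–nullity, nullity = 5 − 5 = 0.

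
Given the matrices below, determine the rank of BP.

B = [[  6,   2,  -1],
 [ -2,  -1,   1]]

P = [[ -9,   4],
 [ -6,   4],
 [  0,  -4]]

2

First compute BP:
[[-66,  36],
 [ 24, -16]]
Now row reduce the product.
R2 ← R2 + (4/11)·R1: [0, -32/11]
2 nonzero rows, so rank(BP) = 2.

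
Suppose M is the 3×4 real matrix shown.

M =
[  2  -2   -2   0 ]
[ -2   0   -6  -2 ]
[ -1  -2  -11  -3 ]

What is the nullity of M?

Row reduce to echelon form.
R2 ← R2 + R1: [0, -2, -8, -2]
R3 ← R3 + (1/2)·R1: [0, -3, -12, -3]
R3 ← R3 − (3/2)·R2: [0, 0, 0, 0]
2 nonzero rows, so rank(M) = 2.
M has 4 columns; by rank–nullity, nullity = 4 − 2 = 2.

2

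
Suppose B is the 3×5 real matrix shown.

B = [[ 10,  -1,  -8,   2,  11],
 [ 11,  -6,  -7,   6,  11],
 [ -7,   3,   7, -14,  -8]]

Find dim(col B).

3

Row reduce to echelon form.
R2 ← R2 − (11/10)·R1: [0, -49/10, 9/5, 19/5, -11/10]
R3 ← R3 + (7/10)·R1: [0, 23/10, 7/5, -63/5, -3/10]
R3 ← R3 + (23/49)·R2: [0, 0, 110/49, -530/49, -40/49]
Echelon form has 3 nonzero rows, so rank(B) = 3.
The column space has dimension equal to the rank: 3.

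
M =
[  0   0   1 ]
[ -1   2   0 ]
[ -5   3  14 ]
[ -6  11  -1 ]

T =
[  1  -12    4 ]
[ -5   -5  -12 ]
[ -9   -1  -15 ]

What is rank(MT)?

First compute MT:
[[ -9,  -1, -15],
 [-11,   2, -28],
 [-146,  31, -266],
 [-52,  18, -141]]
Now row reduce the product.
R2 ← R2 − (11/9)·R1: [0, 29/9, -29/3]
R3 ← R3 − (146/9)·R1: [0, 425/9, -68/3]
R4 ← R4 − (52/9)·R1: [0, 214/9, -163/3]
R3 ← R3 − (425/29)·R2: [0, 0, 119]
R4 ← R4 − (214/29)·R2: [0, 0, 17]
R4 ← R4 − (1/7)·R3: [0, 0, 0]
3 nonzero rows, so rank(MT) = 3.

3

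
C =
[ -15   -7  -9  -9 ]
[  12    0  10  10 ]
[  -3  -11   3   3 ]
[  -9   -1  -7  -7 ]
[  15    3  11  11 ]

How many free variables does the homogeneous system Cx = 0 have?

2

Row reduce to echelon form.
R2 ← R2 + (4/5)·R1: [0, -28/5, 14/5, 14/5]
R3 ← R3 − (1/5)·R1: [0, -48/5, 24/5, 24/5]
R4 ← R4 − (3/5)·R1: [0, 16/5, -8/5, -8/5]
R5 ← R5 + R1: [0, -4, 2, 2]
R3 ← R3 − (12/7)·R2: [0, 0, 0, 0]
R4 ← R4 + (4/7)·R2: [0, 0, 0, 0]
R5 ← R5 − (5/7)·R2: [0, 0, 0, 0]
2 nonzero rows, so rank(C) = 2.
C has 4 columns; by rank–nullity, nullity = 4 − 2 = 2.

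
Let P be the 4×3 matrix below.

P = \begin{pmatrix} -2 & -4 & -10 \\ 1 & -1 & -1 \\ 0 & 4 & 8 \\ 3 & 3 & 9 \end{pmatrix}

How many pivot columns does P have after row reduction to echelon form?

Row reduce to echelon form.
R2 ← R2 + (1/2)·R1: [0, -3, -6]
R4 ← R4 + (3/2)·R1: [0, -3, -6]
R3 ← R3 + (4/3)·R2: [0, 0, 0]
R4 ← R4 − R2: [0, 0, 0]
Echelon form has 2 nonzero rows, so rank(P) = 2.
Each nonzero row contributes one pivot column: 2 pivot columns.

2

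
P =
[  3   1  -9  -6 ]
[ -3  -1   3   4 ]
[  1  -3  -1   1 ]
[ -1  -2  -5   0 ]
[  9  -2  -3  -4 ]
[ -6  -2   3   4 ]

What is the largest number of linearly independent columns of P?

4

Row reduce to echelon form.
R2 ← R2 + R1: [0, 0, -6, -2]
R3 ← R3 − (1/3)·R1: [0, -10/3, 2, 3]
R4 ← R4 + (1/3)·R1: [0, -5/3, -8, -2]
R5 ← R5 − (3)·R1: [0, -5, 24, 14]
R6 ← R6 + (2)·R1: [0, 0, -15, -8]
Swap R2 ↔ R3
R4 ← R4 − (1/2)·R2: [0, 0, -9, -7/2]
R5 ← R5 − (3/2)·R2: [0, 0, 21, 19/2]
R4 ← R4 − (3/2)·R3: [0, 0, 0, -1/2]
R5 ← R5 + (7/2)·R3: [0, 0, 0, 5/2]
R6 ← R6 − (5/2)·R3: [0, 0, 0, -3]
R5 ← R5 + (5)·R4: [0, 0, 0, 0]
R6 ← R6 − (6)·R4: [0, 0, 0, 0]
Echelon form has 4 nonzero rows, so rank(P) = 4.
The rank gives the maximum number of linearly independent columns: 4.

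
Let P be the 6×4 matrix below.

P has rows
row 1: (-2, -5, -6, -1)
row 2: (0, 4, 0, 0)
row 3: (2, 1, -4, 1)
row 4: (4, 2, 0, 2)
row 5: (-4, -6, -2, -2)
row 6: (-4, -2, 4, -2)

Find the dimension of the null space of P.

1

Row reduce to echelon form.
R3 ← R3 + R1: [0, -4, -10, 0]
R4 ← R4 + (2)·R1: [0, -8, -12, 0]
R5 ← R5 − (2)·R1: [0, 4, 10, 0]
R6 ← R6 − (2)·R1: [0, 8, 16, 0]
R3 ← R3 + R2: [0, 0, -10, 0]
R4 ← R4 + (2)·R2: [0, 0, -12, 0]
R5 ← R5 − R2: [0, 0, 10, 0]
R6 ← R6 − (2)·R2: [0, 0, 16, 0]
R4 ← R4 − (6/5)·R3: [0, 0, 0, 0]
R5 ← R5 + R3: [0, 0, 0, 0]
R6 ← R6 + (8/5)·R3: [0, 0, 0, 0]
3 nonzero rows, so rank(P) = 3.
P has 4 columns; by rank–nullity, nullity = 4 − 3 = 1.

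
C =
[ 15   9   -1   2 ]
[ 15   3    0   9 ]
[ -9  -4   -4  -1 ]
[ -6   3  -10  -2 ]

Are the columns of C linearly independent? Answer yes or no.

yes

Row reduce C to echelon form.
R2 ← R2 − R1: [0, -6, 1, 7]
R3 ← R3 + (3/5)·R1: [0, 7/5, -23/5, 1/5]
R4 ← R4 + (2/5)·R1: [0, 33/5, -52/5, -6/5]
R3 ← R3 + (7/30)·R2: [0, 0, -131/30, 11/6]
R4 ← R4 + (11/10)·R2: [0, 0, -93/10, 13/2]
R4 ← R4 − (279/131)·R3: [0, 0, 0, 340/131]
4 pivots among 4 columns.
Every column is a pivot column, so the columns are linearly independent.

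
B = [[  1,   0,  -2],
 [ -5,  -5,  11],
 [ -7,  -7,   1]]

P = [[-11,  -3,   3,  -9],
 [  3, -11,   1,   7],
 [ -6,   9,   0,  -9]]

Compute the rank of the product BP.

2

First compute BP:
[[  1, -21,   3,   9],
 [-26, 169, -20, -89],
 [ 50, 107, -28,   5]]
Now row reduce the product.
R2 ← R2 + (26)·R1: [0, -377, 58, 145]
R3 ← R3 − (50)·R1: [0, 1157, -178, -445]
R3 ← R3 + (89/29)·R2: [0, 0, 0, 0]
2 nonzero rows, so rank(BP) = 2.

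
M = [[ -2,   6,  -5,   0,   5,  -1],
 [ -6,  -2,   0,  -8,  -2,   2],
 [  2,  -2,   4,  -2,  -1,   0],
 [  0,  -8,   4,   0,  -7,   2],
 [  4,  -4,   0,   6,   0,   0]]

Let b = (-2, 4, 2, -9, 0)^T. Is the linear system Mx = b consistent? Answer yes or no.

no

Row reduce the augmented matrix [M | b].
R2 ← R2 − (3)·R1: [0, -20, 15, -8, -17, 5, 10]
R3 ← R3 + R1: [0, 4, -1, -2, 4, -1, 0]
R5 ← R5 + (2)·R1: [0, 8, -10, 6, 10, -2, -4]
R3 ← R3 + (1/5)·R2: [0, 0, 2, -18/5, 3/5, 0, 2]
R4 ← R4 − (2/5)·R2: [0, 0, -2, 16/5, -1/5, 0, -13]
R5 ← R5 + (2/5)·R2: [0, 0, -4, 14/5, 16/5, 0, 0]
R4 ← R4 + R3: [0, 0, 0, -2/5, 2/5, 0, -11]
R5 ← R5 + (2)·R3: [0, 0, 0, -22/5, 22/5, 0, 4]
R5 ← R5 − (11)·R4: [0, 0, 0, 0, 0, 0, 125]
The echelon form has 5 nonzero rows; the last pivot sits in the augmented column, so rank(M) = 4 but rank([M|b]) = 5.
Since the ranks differ, the system is inconsistent.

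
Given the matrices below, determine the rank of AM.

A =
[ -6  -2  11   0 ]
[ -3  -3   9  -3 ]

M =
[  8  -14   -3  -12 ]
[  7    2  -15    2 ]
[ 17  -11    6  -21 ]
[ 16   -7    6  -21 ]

First compute AM:
[[125, -41, 114, -163],
 [ 60, -42,  90, -96]]
Now row reduce the product.
R2 ← R2 − (12/25)·R1: [0, -558/25, 882/25, -444/25]
2 nonzero rows, so rank(AM) = 2.

2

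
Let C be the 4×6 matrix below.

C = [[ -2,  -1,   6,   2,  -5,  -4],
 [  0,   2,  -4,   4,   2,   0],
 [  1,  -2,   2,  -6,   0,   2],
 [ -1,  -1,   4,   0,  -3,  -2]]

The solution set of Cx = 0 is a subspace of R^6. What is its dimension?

4

Row reduce to echelon form.
R3 ← R3 + (1/2)·R1: [0, -5/2, 5, -5, -5/2, 0]
R4 ← R4 − (1/2)·R1: [0, -1/2, 1, -1, -1/2, 0]
R3 ← R3 + (5/4)·R2: [0, 0, 0, 0, 0, 0]
R4 ← R4 + (1/4)·R2: [0, 0, 0, 0, 0, 0]
2 nonzero rows, so rank(C) = 2.
C has 6 columns; by rank–nullity, nullity = 6 − 2 = 4.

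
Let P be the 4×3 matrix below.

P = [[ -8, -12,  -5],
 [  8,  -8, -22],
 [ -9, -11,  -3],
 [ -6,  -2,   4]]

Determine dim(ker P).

Row reduce to echelon form.
R2 ← R2 + R1: [0, -20, -27]
R3 ← R3 − (9/8)·R1: [0, 5/2, 21/8]
R4 ← R4 − (3/4)·R1: [0, 7, 31/4]
R3 ← R3 + (1/8)·R2: [0, 0, -3/4]
R4 ← R4 + (7/20)·R2: [0, 0, -17/10]
R4 ← R4 − (34/15)·R3: [0, 0, 0]
3 nonzero rows, so rank(P) = 3.
P has 3 columns; by rank–nullity, nullity = 3 − 3 = 0.

0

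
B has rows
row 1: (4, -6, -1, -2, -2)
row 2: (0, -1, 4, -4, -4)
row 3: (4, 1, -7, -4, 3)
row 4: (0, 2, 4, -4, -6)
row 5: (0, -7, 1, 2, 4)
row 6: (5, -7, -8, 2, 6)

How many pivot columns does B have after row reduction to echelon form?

Row reduce to echelon form.
R3 ← R3 − R1: [0, 7, -6, -2, 5]
R6 ← R6 − (5/4)·R1: [0, 1/2, -27/4, 9/2, 17/2]
R3 ← R3 + (7)·R2: [0, 0, 22, -30, -23]
R4 ← R4 + (2)·R2: [0, 0, 12, -12, -14]
R5 ← R5 − (7)·R2: [0, 0, -27, 30, 32]
R6 ← R6 + (1/2)·R2: [0, 0, -19/4, 5/2, 13/2]
R4 ← R4 − (6/11)·R3: [0, 0, 0, 48/11, -16/11]
R5 ← R5 + (27/22)·R3: [0, 0, 0, -75/11, 83/22]
R6 ← R6 + (19/88)·R3: [0, 0, 0, -175/44, 135/88]
R5 ← R5 + (25/16)·R4: [0, 0, 0, 0, 3/2]
R6 ← R6 + (175/192)·R4: [0, 0, 0, 0, 5/24]
R6 ← R6 − (5/36)·R5: [0, 0, 0, 0, 0]
Echelon form has 5 nonzero rows, so rank(B) = 5.
Each nonzero row contributes one pivot column: 5 pivot columns.

5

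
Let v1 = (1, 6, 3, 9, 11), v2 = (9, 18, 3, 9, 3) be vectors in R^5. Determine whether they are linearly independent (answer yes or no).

yes

Form the matrix with these vectors as rows and row reduce.
R2 ← R2 − (9)·R1: [0, -36, -24, -72, -96]
2 nonzero rows, so the 2 vectors span a space of dimension 2.
Since 2 = 2, the vectors are linearly independent.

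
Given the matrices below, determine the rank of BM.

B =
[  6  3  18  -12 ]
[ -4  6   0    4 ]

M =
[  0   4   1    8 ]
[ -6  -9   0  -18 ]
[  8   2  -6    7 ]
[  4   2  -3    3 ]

2

First compute BM:
[[ 78,   9, -66,  84],
 [-20, -62, -16, -128]]
Now row reduce the product.
R2 ← R2 + (10/39)·R1: [0, -776/13, -428/13, -1384/13]
2 nonzero rows, so rank(BM) = 2.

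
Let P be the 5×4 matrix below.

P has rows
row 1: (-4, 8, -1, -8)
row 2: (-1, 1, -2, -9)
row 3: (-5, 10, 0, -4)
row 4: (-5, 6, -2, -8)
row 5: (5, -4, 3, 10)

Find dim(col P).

3

Row reduce to echelon form.
R2 ← R2 − (1/4)·R1: [0, -1, -7/4, -7]
R3 ← R3 − (5/4)·R1: [0, 0, 5/4, 6]
R4 ← R4 − (5/4)·R1: [0, -4, -3/4, 2]
R5 ← R5 + (5/4)·R1: [0, 6, 7/4, 0]
R4 ← R4 − (4)·R2: [0, 0, 25/4, 30]
R5 ← R5 + (6)·R2: [0, 0, -35/4, -42]
R4 ← R4 − (5)·R3: [0, 0, 0, 0]
R5 ← R5 + (7)·R3: [0, 0, 0, 0]
Echelon form has 3 nonzero rows, so rank(P) = 3.
The column space has dimension equal to the rank: 3.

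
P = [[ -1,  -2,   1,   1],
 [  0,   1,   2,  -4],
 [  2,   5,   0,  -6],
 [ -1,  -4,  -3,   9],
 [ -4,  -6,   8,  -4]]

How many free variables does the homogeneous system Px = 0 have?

2

Row reduce to echelon form.
R3 ← R3 + (2)·R1: [0, 1, 2, -4]
R4 ← R4 − R1: [0, -2, -4, 8]
R5 ← R5 − (4)·R1: [0, 2, 4, -8]
R3 ← R3 − R2: [0, 0, 0, 0]
R4 ← R4 + (2)·R2: [0, 0, 0, 0]
R5 ← R5 − (2)·R2: [0, 0, 0, 0]
2 nonzero rows, so rank(P) = 2.
P has 4 columns; by rank–nullity, nullity = 4 − 2 = 2.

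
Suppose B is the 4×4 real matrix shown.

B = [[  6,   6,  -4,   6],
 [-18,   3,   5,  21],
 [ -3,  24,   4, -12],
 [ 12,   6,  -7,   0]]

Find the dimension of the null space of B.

0

Row reduce to echelon form.
R2 ← R2 + (3)·R1: [0, 21, -7, 39]
R3 ← R3 + (1/2)·R1: [0, 27, 2, -9]
R4 ← R4 − (2)·R1: [0, -6, 1, -12]
R3 ← R3 − (9/7)·R2: [0, 0, 11, -414/7]
R4 ← R4 + (2/7)·R2: [0, 0, -1, -6/7]
R4 ← R4 + (1/11)·R3: [0, 0, 0, -480/77]
4 nonzero rows, so rank(B) = 4.
B has 4 columns; by rank–nullity, nullity = 4 − 4 = 0.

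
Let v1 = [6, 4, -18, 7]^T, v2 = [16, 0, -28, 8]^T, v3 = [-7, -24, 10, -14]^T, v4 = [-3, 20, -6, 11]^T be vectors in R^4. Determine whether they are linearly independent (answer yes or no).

no

Form the matrix with these vectors as rows and row reduce.
R2 ← R2 − (8/3)·R1: [0, -32/3, 20, -32/3]
R3 ← R3 + (7/6)·R1: [0, -58/3, -11, -35/6]
R4 ← R4 + (1/2)·R1: [0, 22, -15, 29/2]
R3 ← R3 − (29/16)·R2: [0, 0, -189/4, 27/2]
R4 ← R4 + (33/16)·R2: [0, 0, 105/4, -15/2]
R4 ← R4 + (5/9)·R3: [0, 0, 0, 0]
3 nonzero rows, so the 4 vectors span a space of dimension 3.
Since 3 < 4, the vectors are linearly dependent.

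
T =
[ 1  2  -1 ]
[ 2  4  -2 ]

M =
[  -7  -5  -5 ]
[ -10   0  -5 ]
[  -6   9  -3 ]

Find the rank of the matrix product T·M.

1

First compute TM:
[[-21, -14, -12],
 [-42, -28, -24]]
Now row reduce the product.
R2 ← R2 − (2)·R1: [0, 0, 0]
1 nonzero row, so rank(TM) = 1.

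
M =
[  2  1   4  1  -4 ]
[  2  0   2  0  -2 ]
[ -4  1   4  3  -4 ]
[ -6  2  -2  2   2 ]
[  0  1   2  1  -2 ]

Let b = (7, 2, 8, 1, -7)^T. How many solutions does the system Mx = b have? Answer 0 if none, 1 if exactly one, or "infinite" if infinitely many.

Row reduce the augmented matrix [M | b].
R2 ← R2 − R1: [0, -1, -2, -1, 2, -5]
R3 ← R3 + (2)·R1: [0, 3, 12, 5, -12, 22]
R4 ← R4 + (3)·R1: [0, 5, 10, 5, -10, 22]
R3 ← R3 + (3)·R2: [0, 0, 6, 2, -6, 7]
R4 ← R4 + (5)·R2: [0, 0, 0, 0, 0, -3]
R5 ← R5 + R2: [0, 0, 0, 0, 0, -12]
R5 ← R5 − (4)·R4: [0, 0, 0, 0, 0, 0]
The echelon form has 4 nonzero rows; the last pivot sits in the augmented column, so rank(M) = 3 but rank([M|b]) = 4.
Since the ranks differ, the system is inconsistent.
It has no solutions.

0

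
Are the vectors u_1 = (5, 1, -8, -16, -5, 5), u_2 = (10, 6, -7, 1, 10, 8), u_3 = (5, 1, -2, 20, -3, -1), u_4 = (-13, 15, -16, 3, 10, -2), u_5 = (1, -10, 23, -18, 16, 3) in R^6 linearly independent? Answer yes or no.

Form the matrix with these vectors as rows and row reduce.
R2 ← R2 − (2)·R1: [0, 4, 9, 33, 20, -2]
R3 ← R3 − R1: [0, 0, 6, 36, 2, -6]
R4 ← R4 + (13/5)·R1: [0, 88/5, -184/5, -193/5, -3, 11]
R5 ← R5 − (1/5)·R1: [0, -51/5, 123/5, -74/5, 17, 2]
R4 ← R4 − (22/5)·R2: [0, 0, -382/5, -919/5, -91, 99/5]
R5 ← R5 + (51/20)·R2: [0, 0, 951/20, 1387/20, 68, -31/10]
R4 ← R4 + (191/15)·R3: [0, 0, 0, 1373/5, -983/15, -283/5]
R5 ← R5 − (317/40)·R3: [0, 0, 0, -4319/20, 1043/20, 889/20]
R5 ← R5 + (4319/5492)·R4: [0, 0, 0, 0, 2527/4119, -84/1373]
5 nonzero rows, so the 5 vectors span a space of dimension 5.
Since 5 = 5, the vectors are linearly independent.

yes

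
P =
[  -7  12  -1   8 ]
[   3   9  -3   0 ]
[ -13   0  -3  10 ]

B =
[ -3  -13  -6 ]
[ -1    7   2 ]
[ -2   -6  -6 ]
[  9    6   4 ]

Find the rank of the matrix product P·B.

3

First compute PB:
[[ 83, 229, 104],
 [-12,  42,  18],
 [135, 247, 136]]
Now row reduce the product.
R2 ← R2 + (12/83)·R1: [0, 6234/83, 2742/83]
R3 ← R3 − (135/83)·R1: [0, -10414/83, -2752/83]
R3 ← R3 + (5207/3117)·R2: [0, 0, 22890/1039]
3 nonzero rows, so rank(PB) = 3.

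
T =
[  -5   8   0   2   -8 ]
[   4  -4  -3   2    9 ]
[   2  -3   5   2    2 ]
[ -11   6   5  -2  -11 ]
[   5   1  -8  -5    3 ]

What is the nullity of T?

Row reduce to echelon form.
R2 ← R2 + (4/5)·R1: [0, 12/5, -3, 18/5, 13/5]
R3 ← R3 + (2/5)·R1: [0, 1/5, 5, 14/5, -6/5]
R4 ← R4 − (11/5)·R1: [0, -58/5, 5, -32/5, 33/5]
R5 ← R5 + R1: [0, 9, -8, -3, -5]
R3 ← R3 − (1/12)·R2: [0, 0, 21/4, 5/2, -17/12]
R4 ← R4 + (29/6)·R2: [0, 0, -19/2, 11, 115/6]
R5 ← R5 − (15/4)·R2: [0, 0, 13/4, -33/2, -59/4]
R4 ← R4 + (38/21)·R3: [0, 0, 0, 326/21, 1046/63]
R5 ← R5 − (13/21)·R3: [0, 0, 0, -379/21, -874/63]
R5 ← R5 + (379/326)·R4: [0, 0, 0, 0, 885/163]
5 nonzero rows, so rank(T) = 5.
T has 5 columns; by rank–nullity, nullity = 5 − 5 = 0.

0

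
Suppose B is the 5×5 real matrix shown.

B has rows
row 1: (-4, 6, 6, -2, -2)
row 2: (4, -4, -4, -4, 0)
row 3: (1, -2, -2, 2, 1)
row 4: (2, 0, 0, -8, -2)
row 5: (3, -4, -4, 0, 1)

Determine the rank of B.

2

Row reduce to echelon form.
R2 ← R2 + R1: [0, 2, 2, -6, -2]
R3 ← R3 + (1/4)·R1: [0, -1/2, -1/2, 3/2, 1/2]
R4 ← R4 + (1/2)·R1: [0, 3, 3, -9, -3]
R5 ← R5 + (3/4)·R1: [0, 1/2, 1/2, -3/2, -1/2]
R3 ← R3 + (1/4)·R2: [0, 0, 0, 0, 0]
R4 ← R4 − (3/2)·R2: [0, 0, 0, 0, 0]
R5 ← R5 − (1/4)·R2: [0, 0, 0, 0, 0]
Echelon form has 2 nonzero rows, so rank(B) = 2.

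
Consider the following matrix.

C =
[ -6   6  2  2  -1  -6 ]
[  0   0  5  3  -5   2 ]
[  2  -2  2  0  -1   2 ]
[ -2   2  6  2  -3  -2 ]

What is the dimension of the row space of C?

Row reduce to echelon form.
R3 ← R3 + (1/3)·R1: [0, 0, 8/3, 2/3, -4/3, 0]
R4 ← R4 − (1/3)·R1: [0, 0, 16/3, 4/3, -8/3, 0]
R3 ← R3 − (8/15)·R2: [0, 0, 0, -14/15, 4/3, -16/15]
R4 ← R4 − (16/15)·R2: [0, 0, 0, -28/15, 8/3, -32/15]
R4 ← R4 − (2)·R3: [0, 0, 0, 0, 0, 0]
Echelon form has 3 nonzero rows, so rank(C) = 3.
The row space has dimension equal to the rank: 3.

3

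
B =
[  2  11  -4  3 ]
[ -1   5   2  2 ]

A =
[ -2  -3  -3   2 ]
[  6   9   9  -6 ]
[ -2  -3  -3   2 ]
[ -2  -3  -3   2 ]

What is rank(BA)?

First compute BA:
[[ 64,  96,  96, -64],
 [ 24,  36,  36, -24]]
Now row reduce the product.
R2 ← R2 − (3/8)·R1: [0, 0, 0, 0]
1 nonzero row, so rank(BA) = 1.

1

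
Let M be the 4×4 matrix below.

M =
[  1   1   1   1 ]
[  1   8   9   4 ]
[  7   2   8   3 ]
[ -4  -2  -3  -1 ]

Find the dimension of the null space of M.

Row reduce to echelon form.
R2 ← R2 − R1: [0, 7, 8, 3]
R3 ← R3 − (7)·R1: [0, -5, 1, -4]
R4 ← R4 + (4)·R1: [0, 2, 1, 3]
R3 ← R3 + (5/7)·R2: [0, 0, 47/7, -13/7]
R4 ← R4 − (2/7)·R2: [0, 0, -9/7, 15/7]
R4 ← R4 + (9/47)·R3: [0, 0, 0, 84/47]
4 nonzero rows, so rank(M) = 4.
M has 4 columns; by rank–nullity, nullity = 4 − 4 = 0.

0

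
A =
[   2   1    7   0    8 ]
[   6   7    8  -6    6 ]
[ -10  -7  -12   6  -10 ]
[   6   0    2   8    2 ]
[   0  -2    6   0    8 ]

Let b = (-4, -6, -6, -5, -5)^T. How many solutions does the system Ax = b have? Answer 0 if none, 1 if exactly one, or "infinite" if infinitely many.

0

Row reduce the augmented matrix [A | b].
R2 ← R2 − (3)·R1: [0, 4, -13, -6, -18, 6]
R3 ← R3 + (5)·R1: [0, -2, 23, 6, 30, -26]
R4 ← R4 − (3)·R1: [0, -3, -19, 8, -22, 7]
R3 ← R3 + (1/2)·R2: [0, 0, 33/2, 3, 21, -23]
R4 ← R4 + (3/4)·R2: [0, 0, -115/4, 7/2, -71/2, 23/2]
R5 ← R5 + (1/2)·R2: [0, 0, -1/2, -3, -1, -2]
R4 ← R4 + (115/66)·R3: [0, 0, 0, 96/11, 12/11, -943/33]
R5 ← R5 + (1/33)·R3: [0, 0, 0, -32/11, -4/11, -89/33]
R5 ← R5 + (1/3)·R4: [0, 0, 0, 0, 0, -110/9]
The echelon form has 5 nonzero rows; the last pivot sits in the augmented column, so rank(A) = 4 but rank([A|b]) = 5.
Since the ranks differ, the system is inconsistent.
It has no solutions.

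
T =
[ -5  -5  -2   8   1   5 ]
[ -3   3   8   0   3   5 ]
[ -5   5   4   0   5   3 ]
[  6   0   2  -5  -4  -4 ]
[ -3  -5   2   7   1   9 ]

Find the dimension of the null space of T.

Row reduce to echelon form.
R2 ← R2 − (3/5)·R1: [0, 6, 46/5, -24/5, 12/5, 2]
R3 ← R3 − R1: [0, 10, 6, -8, 4, -2]
R4 ← R4 + (6/5)·R1: [0, -6, -2/5, 23/5, -14/5, 2]
R5 ← R5 − (3/5)·R1: [0, -2, 16/5, 11/5, 2/5, 6]
R3 ← R3 − (5/3)·R2: [0, 0, -28/3, 0, 0, -16/3]
R4 ← R4 + R2: [0, 0, 44/5, -1/5, -2/5, 4]
R5 ← R5 + (1/3)·R2: [0, 0, 94/15, 3/5, 6/5, 20/3]
R4 ← R4 + (33/35)·R3: [0, 0, 0, -1/5, -2/5, -36/35]
R5 ← R5 + (47/70)·R3: [0, 0, 0, 3/5, 6/5, 108/35]
R5 ← R5 + (3)·R4: [0, 0, 0, 0, 0, 0]
4 nonzero rows, so rank(T) = 4.
T has 6 columns; by rank–nullity, nullity = 6 − 4 = 2.

2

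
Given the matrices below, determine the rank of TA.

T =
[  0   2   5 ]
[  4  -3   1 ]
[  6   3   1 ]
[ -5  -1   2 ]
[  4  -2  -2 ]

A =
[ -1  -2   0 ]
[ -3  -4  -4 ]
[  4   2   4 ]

3

First compute TA:
[[ 14,   2,  12],
 [  9,   6,  16],
 [-11, -22,  -8],
 [ 16,  18,  12],
 [ -6,  -4,   0]]
Now row reduce the product.
R2 ← R2 − (9/14)·R1: [0, 33/7, 58/7]
R3 ← R3 + (11/14)·R1: [0, -143/7, 10/7]
R4 ← R4 − (8/7)·R1: [0, 110/7, -12/7]
R5 ← R5 + (3/7)·R1: [0, -22/7, 36/7]
R3 ← R3 + (13/3)·R2: [0, 0, 112/3]
R4 ← R4 − (10/3)·R2: [0, 0, -88/3]
R5 ← R5 + (2/3)·R2: [0, 0, 32/3]
R4 ← R4 + (11/14)·R3: [0, 0, 0]
R5 ← R5 − (2/7)·R3: [0, 0, 0]
3 nonzero rows, so rank(TA) = 3.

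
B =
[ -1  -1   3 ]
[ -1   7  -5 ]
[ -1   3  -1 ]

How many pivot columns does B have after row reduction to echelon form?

Row reduce to echelon form.
R2 ← R2 − R1: [0, 8, -8]
R3 ← R3 − R1: [0, 4, -4]
R3 ← R3 − (1/2)·R2: [0, 0, 0]
Echelon form has 2 nonzero rows, so rank(B) = 2.
Each nonzero row contributes one pivot column: 2 pivot columns.

2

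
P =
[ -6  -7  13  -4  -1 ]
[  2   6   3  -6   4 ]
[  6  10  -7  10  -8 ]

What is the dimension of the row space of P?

3

Row reduce to echelon form.
R2 ← R2 + (1/3)·R1: [0, 11/3, 22/3, -22/3, 11/3]
R3 ← R3 + R1: [0, 3, 6, 6, -9]
R3 ← R3 − (9/11)·R2: [0, 0, 0, 12, -12]
Echelon form has 3 nonzero rows, so rank(P) = 3.
The row space has dimension equal to the rank: 3.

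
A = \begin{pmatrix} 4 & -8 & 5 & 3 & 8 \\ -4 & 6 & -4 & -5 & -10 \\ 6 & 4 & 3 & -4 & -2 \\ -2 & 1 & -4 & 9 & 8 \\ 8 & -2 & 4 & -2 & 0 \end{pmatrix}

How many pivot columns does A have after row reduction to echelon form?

Row reduce to echelon form.
R2 ← R2 + R1: [0, -2, 1, -2, -2]
R3 ← R3 − (3/2)·R1: [0, 16, -9/2, -17/2, -14]
R4 ← R4 + (1/2)·R1: [0, -3, -3/2, 21/2, 12]
R5 ← R5 − (2)·R1: [0, 14, -6, -8, -16]
R3 ← R3 + (8)·R2: [0, 0, 7/2, -49/2, -30]
R4 ← R4 − (3/2)·R2: [0, 0, -3, 27/2, 15]
R5 ← R5 + (7)·R2: [0, 0, 1, -22, -30]
R4 ← R4 + (6/7)·R3: [0, 0, 0, -15/2, -75/7]
R5 ← R5 − (2/7)·R3: [0, 0, 0, -15, -150/7]
R5 ← R5 − (2)·R4: [0, 0, 0, 0, 0]
Echelon form has 4 nonzero rows, so rank(A) = 4.
Each nonzero row contributes one pivot column: 4 pivot columns.

4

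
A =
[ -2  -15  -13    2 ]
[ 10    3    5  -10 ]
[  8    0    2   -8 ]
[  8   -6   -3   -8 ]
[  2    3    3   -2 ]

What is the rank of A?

Row reduce to echelon form.
R2 ← R2 + (5)·R1: [0, -72, -60, 0]
R3 ← R3 + (4)·R1: [0, -60, -50, 0]
R4 ← R4 + (4)·R1: [0, -66, -55, 0]
R5 ← R5 + R1: [0, -12, -10, 0]
R3 ← R3 − (5/6)·R2: [0, 0, 0, 0]
R4 ← R4 − (11/12)·R2: [0, 0, 0, 0]
R5 ← R5 − (1/6)·R2: [0, 0, 0, 0]
Echelon form has 2 nonzero rows, so rank(A) = 2.

2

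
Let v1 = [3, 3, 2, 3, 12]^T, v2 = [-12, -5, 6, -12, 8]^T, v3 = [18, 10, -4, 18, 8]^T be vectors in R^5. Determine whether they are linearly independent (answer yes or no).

no

Form the matrix with these vectors as rows and row reduce.
R2 ← R2 + (4)·R1: [0, 7, 14, 0, 56]
R3 ← R3 − (6)·R1: [0, -8, -16, 0, -64]
R3 ← R3 + (8/7)·R2: [0, 0, 0, 0, 0]
2 nonzero rows, so the 3 vectors span a space of dimension 2.
Since 2 < 3, the vectors are linearly dependent.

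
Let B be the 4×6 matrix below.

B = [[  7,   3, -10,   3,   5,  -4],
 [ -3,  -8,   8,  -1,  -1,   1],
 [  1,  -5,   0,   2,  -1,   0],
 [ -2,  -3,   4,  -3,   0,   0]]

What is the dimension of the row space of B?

Row reduce to echelon form.
R2 ← R2 + (3/7)·R1: [0, -47/7, 26/7, 2/7, 8/7, -5/7]
R3 ← R3 − (1/7)·R1: [0, -38/7, 10/7, 11/7, -12/7, 4/7]
R4 ← R4 + (2/7)·R1: [0, -15/7, 8/7, -15/7, 10/7, -8/7]
R3 ← R3 − (38/47)·R2: [0, 0, -74/47, 63/47, -124/47, 54/47]
R4 ← R4 − (15/47)·R2: [0, 0, -2/47, -105/47, 50/47, -43/47]
R4 ← R4 − (1/37)·R3: [0, 0, 0, -84/37, 42/37, -35/37]
Echelon form has 4 nonzero rows, so rank(B) = 4.
The row space has dimension equal to the rank: 4.

4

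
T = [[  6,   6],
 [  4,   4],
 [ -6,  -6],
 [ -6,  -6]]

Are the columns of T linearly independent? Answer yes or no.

Row reduce T to echelon form.
R2 ← R2 − (2/3)·R1: [0, 0]
R3 ← R3 + R1: [0, 0]
R4 ← R4 + R1: [0, 0]
1 pivot among 2 columns.
Only 1 < 2 pivot columns, so the columns are linearly dependent.

no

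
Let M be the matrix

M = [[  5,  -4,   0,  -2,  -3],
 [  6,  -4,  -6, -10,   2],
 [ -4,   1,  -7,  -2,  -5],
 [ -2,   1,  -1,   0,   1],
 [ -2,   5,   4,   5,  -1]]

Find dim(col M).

4

Row reduce to echelon form.
R2 ← R2 − (6/5)·R1: [0, 4/5, -6, -38/5, 28/5]
R3 ← R3 + (4/5)·R1: [0, -11/5, -7, -18/5, -37/5]
R4 ← R4 + (2/5)·R1: [0, -3/5, -1, -4/5, -1/5]
R5 ← R5 + (2/5)·R1: [0, 17/5, 4, 21/5, -11/5]
R3 ← R3 + (11/4)·R2: [0, 0, -47/2, -49/2, 8]
R4 ← R4 + (3/4)·R2: [0, 0, -11/2, -13/2, 4]
R5 ← R5 − (17/4)·R2: [0, 0, 59/2, 73/2, -26]
R4 ← R4 − (11/47)·R3: [0, 0, 0, -36/47, 100/47]
R5 ← R5 + (59/47)·R3: [0, 0, 0, 270/47, -750/47]
R5 ← R5 + (15/2)·R4: [0, 0, 0, 0, 0]
Echelon form has 4 nonzero rows, so rank(M) = 4.
The column space has dimension equal to the rank: 4.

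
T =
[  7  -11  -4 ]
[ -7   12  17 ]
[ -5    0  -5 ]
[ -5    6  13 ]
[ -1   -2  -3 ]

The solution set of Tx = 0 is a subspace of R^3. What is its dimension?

Row reduce to echelon form.
R2 ← R2 + R1: [0, 1, 13]
R3 ← R3 + (5/7)·R1: [0, -55/7, -55/7]
R4 ← R4 + (5/7)·R1: [0, -13/7, 71/7]
R5 ← R5 + (1/7)·R1: [0, -25/7, -25/7]
R3 ← R3 + (55/7)·R2: [0, 0, 660/7]
R4 ← R4 + (13/7)·R2: [0, 0, 240/7]
R5 ← R5 + (25/7)·R2: [0, 0, 300/7]
R4 ← R4 − (4/11)·R3: [0, 0, 0]
R5 ← R5 − (5/11)·R3: [0, 0, 0]
3 nonzero rows, so rank(T) = 3.
T has 3 columns; by rank–nullity, nullity = 3 − 3 = 0.

0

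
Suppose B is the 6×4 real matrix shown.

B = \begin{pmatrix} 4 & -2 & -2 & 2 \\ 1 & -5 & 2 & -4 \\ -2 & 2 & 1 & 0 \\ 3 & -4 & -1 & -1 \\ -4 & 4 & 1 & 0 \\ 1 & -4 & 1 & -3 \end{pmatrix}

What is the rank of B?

3

Row reduce to echelon form.
R2 ← R2 − (1/4)·R1: [0, -9/2, 5/2, -9/2]
R3 ← R3 + (1/2)·R1: [0, 1, 0, 1]
R4 ← R4 − (3/4)·R1: [0, -5/2, 1/2, -5/2]
R5 ← R5 + R1: [0, 2, -1, 2]
R6 ← R6 − (1/4)·R1: [0, -7/2, 3/2, -7/2]
R3 ← R3 + (2/9)·R2: [0, 0, 5/9, 0]
R4 ← R4 − (5/9)·R2: [0, 0, -8/9, 0]
R5 ← R5 + (4/9)·R2: [0, 0, 1/9, 0]
R6 ← R6 − (7/9)·R2: [0, 0, -4/9, 0]
R4 ← R4 + (8/5)·R3: [0, 0, 0, 0]
R5 ← R5 − (1/5)·R3: [0, 0, 0, 0]
R6 ← R6 + (4/5)·R3: [0, 0, 0, 0]
Echelon form has 3 nonzero rows, so rank(B) = 3.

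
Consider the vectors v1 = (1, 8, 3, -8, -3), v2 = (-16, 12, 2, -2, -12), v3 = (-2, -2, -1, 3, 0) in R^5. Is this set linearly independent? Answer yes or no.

Form the matrix with these vectors as rows and row reduce.
R2 ← R2 + (16)·R1: [0, 140, 50, -130, -60]
R3 ← R3 + (2)·R1: [0, 14, 5, -13, -6]
R3 ← R3 − (1/10)·R2: [0, 0, 0, 0, 0]
2 nonzero rows, so the 3 vectors span a space of dimension 2.
Since 2 < 3, the vectors are linearly dependent.

no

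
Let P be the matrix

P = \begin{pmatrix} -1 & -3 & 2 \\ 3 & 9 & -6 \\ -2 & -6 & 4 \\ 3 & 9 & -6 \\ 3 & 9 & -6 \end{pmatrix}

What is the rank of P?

Row reduce to echelon form.
R2 ← R2 + (3)·R1: [0, 0, 0]
R3 ← R3 − (2)·R1: [0, 0, 0]
R4 ← R4 + (3)·R1: [0, 0, 0]
R5 ← R5 + (3)·R1: [0, 0, 0]
Echelon form has 1 nonzero row, so rank(P) = 1.

1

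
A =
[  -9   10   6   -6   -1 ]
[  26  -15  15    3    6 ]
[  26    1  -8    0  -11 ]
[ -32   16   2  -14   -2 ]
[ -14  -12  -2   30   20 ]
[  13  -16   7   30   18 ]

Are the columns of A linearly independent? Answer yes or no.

yes

Row reduce A to echelon form.
R2 ← R2 + (26/9)·R1: [0, 125/9, 97/3, -43/3, 28/9]
R3 ← R3 + (26/9)·R1: [0, 269/9, 28/3, -52/3, -125/9]
R4 ← R4 − (32/9)·R1: [0, -176/9, -58/3, 22/3, 14/9]
R5 ← R5 − (14/9)·R1: [0, -248/9, -34/3, 118/3, 194/9]
R6 ← R6 + (13/9)·R1: [0, -14/9, 47/3, 64/3, 149/9]
R3 ← R3 − (269/125)·R2: [0, 0, -7531/125, 1689/125, -2573/125]
R4 ← R4 + (176/125)·R2: [0, 0, 3274/125, -1606/125, 742/125]
R5 ← R5 + (248/125)·R2: [0, 0, 6602/125, 1362/125, 3466/125]
R6 ← R6 + (14/125)·R2: [0, 0, 2411/125, 2466/125, 2113/125]
R4 ← R4 + (3274/7531)·R3: [0, 0, 0, -52520/7531, -22688/7531]
R5 ← R5 + (6602/7531)·R3: [0, 0, 0, 171264/7531, 72924/7531]
R6 ← R6 + (2411/7531)·R3: [0, 0, 0, 181149/7531, 77676/7531]
R5 ← R5 + (21408/6565)·R4: [0, 0, 0, 0, -924/6565]
R6 ← R6 + (181149/52520)·R4: [0, 0, 0, 0, -504/6565]
R6 ← R6 − (6/11)·R5: [0, 0, 0, 0, 0]
5 pivots among 5 columns.
Every column is a pivot column, so the columns are linearly independent.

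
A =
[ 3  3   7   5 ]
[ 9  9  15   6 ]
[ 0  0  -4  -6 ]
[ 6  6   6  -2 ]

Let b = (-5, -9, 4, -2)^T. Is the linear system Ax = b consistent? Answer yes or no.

yes

Row reduce the augmented matrix [A | b].
R2 ← R2 − (3)·R1: [0, 0, -6, -9, 6]
R4 ← R4 − (2)·R1: [0, 0, -8, -12, 8]
R3 ← R3 − (2/3)·R2: [0, 0, 0, 0, 0]
R4 ← R4 − (4/3)·R2: [0, 0, 0, 0, 0]
The echelon form has 2 nonzero rows, and every pivot lies in the first 4 columns, so rank(A) = rank([A|b]) = 2.
The system is consistent.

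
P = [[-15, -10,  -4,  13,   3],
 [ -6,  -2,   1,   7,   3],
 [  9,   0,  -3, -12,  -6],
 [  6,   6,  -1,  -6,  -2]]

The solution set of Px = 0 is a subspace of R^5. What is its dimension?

2

Row reduce to echelon form.
R2 ← R2 − (2/5)·R1: [0, 2, 13/5, 9/5, 9/5]
R3 ← R3 + (3/5)·R1: [0, -6, -27/5, -21/5, -21/5]
R4 ← R4 + (2/5)·R1: [0, 2, -13/5, -4/5, -4/5]
R3 ← R3 + (3)·R2: [0, 0, 12/5, 6/5, 6/5]
R4 ← R4 − R2: [0, 0, -26/5, -13/5, -13/5]
R4 ← R4 + (13/6)·R3: [0, 0, 0, 0, 0]
3 nonzero rows, so rank(P) = 3.
P has 5 columns; by rank–nullity, nullity = 5 − 3 = 2.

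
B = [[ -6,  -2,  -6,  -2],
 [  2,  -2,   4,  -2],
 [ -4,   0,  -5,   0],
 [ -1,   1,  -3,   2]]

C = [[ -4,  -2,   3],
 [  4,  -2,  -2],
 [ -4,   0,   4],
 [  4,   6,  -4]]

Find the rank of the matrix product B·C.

3

First compute BC:
[[ 32,   4, -30],
 [-40, -12,  34],
 [ 36,   8, -32],
 [ 28,  12, -25]]
Now row reduce the product.
R2 ← R2 + (5/4)·R1: [0, -7, -7/2]
R3 ← R3 − (9/8)·R1: [0, 7/2, 7/4]
R4 ← R4 − (7/8)·R1: [0, 17/2, 5/4]
R3 ← R3 + (1/2)·R2: [0, 0, 0]
R4 ← R4 + (17/14)·R2: [0, 0, -3]
Swap R3 ↔ R4
3 nonzero rows, so rank(BC) = 3.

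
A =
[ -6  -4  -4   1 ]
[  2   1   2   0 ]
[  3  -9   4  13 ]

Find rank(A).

Row reduce to echelon form.
R2 ← R2 + (1/3)·R1: [0, -1/3, 2/3, 1/3]
R3 ← R3 + (1/2)·R1: [0, -11, 2, 27/2]
R3 ← R3 − (33)·R2: [0, 0, -20, 5/2]
Echelon form has 3 nonzero rows, so rank(A) = 3.

3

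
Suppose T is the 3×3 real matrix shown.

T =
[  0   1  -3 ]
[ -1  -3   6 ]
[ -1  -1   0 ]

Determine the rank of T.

Row reduce to echelon form.
Swap R1 ↔ R2
R3 ← R3 − R1: [0, 2, -6]
R3 ← R3 − (2)·R2: [0, 0, 0]
Echelon form has 2 nonzero rows, so rank(T) = 2.

2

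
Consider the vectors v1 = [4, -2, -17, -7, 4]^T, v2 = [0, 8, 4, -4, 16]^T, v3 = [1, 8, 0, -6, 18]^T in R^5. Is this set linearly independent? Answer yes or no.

Form the matrix with these vectors as rows and row reduce.
R3 ← R3 − (1/4)·R1: [0, 17/2, 17/4, -17/4, 17]
R3 ← R3 − (17/16)·R2: [0, 0, 0, 0, 0]
2 nonzero rows, so the 3 vectors span a space of dimension 2.
Since 2 < 3, the vectors are linearly dependent.

no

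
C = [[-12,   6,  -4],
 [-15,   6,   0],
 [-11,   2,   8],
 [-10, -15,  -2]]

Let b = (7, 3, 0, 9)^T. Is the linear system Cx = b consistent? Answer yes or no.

Row reduce the augmented matrix [C | b].
R2 ← R2 − (5/4)·R1: [0, -3/2, 5, -23/4]
R3 ← R3 − (11/12)·R1: [0, -7/2, 35/3, -77/12]
R4 ← R4 − (5/6)·R1: [0, -20, 4/3, 19/6]
R3 ← R3 − (7/3)·R2: [0, 0, 0, 7]
R4 ← R4 − (40/3)·R2: [0, 0, -196/3, 479/6]
Swap R3 ↔ R4
The echelon form has 4 nonzero rows; the last pivot sits in the augmented column, so rank(C) = 3 but rank([C|b]) = 4.
Since the ranks differ, the system is inconsistent.

no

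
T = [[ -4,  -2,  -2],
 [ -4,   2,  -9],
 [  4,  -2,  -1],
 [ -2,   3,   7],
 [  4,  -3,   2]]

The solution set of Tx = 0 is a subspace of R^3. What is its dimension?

Row reduce to echelon form.
R2 ← R2 − R1: [0, 4, -7]
R3 ← R3 + R1: [0, -4, -3]
R4 ← R4 − (1/2)·R1: [0, 4, 8]
R5 ← R5 + R1: [0, -5, 0]
R3 ← R3 + R2: [0, 0, -10]
R4 ← R4 − R2: [0, 0, 15]
R5 ← R5 + (5/4)·R2: [0, 0, -35/4]
R4 ← R4 + (3/2)·R3: [0, 0, 0]
R5 ← R5 − (7/8)·R3: [0, 0, 0]
3 nonzero rows, so rank(T) = 3.
T has 3 columns; by rank–nullity, nullity = 3 − 3 = 0.

0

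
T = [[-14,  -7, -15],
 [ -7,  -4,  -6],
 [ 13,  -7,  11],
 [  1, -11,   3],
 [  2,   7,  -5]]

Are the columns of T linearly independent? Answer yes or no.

Row reduce T to echelon form.
R2 ← R2 − (1/2)·R1: [0, -1/2, 3/2]
R3 ← R3 + (13/14)·R1: [0, -27/2, -41/14]
R4 ← R4 + (1/14)·R1: [0, -23/2, 27/14]
R5 ← R5 + (1/7)·R1: [0, 6, -50/7]
R3 ← R3 − (27)·R2: [0, 0, -304/7]
R4 ← R4 − (23)·R2: [0, 0, -228/7]
R5 ← R5 + (12)·R2: [0, 0, 76/7]
R4 ← R4 − (3/4)·R3: [0, 0, 0]
R5 ← R5 + (1/4)·R3: [0, 0, 0]
3 pivots among 3 columns.
Every column is a pivot column, so the columns are linearly independent.

yes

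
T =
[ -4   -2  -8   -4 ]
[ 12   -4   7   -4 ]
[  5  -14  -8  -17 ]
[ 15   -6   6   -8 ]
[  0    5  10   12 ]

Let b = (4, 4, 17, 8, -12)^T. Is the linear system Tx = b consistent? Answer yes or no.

yes

Row reduce the augmented matrix [T | b].
R2 ← R2 + (3)·R1: [0, -10, -17, -16, 16]
R3 ← R3 + (5/4)·R1: [0, -33/2, -18, -22, 22]
R4 ← R4 + (15/4)·R1: [0, -27/2, -24, -23, 23]
R3 ← R3 − (33/20)·R2: [0, 0, 201/20, 22/5, -22/5]
R4 ← R4 − (27/20)·R2: [0, 0, -21/20, -7/5, 7/5]
R5 ← R5 + (1/2)·R2: [0, 0, 3/2, 4, -4]
R4 ← R4 + (7/67)·R3: [0, 0, 0, -63/67, 63/67]
R5 ← R5 − (10/67)·R3: [0, 0, 0, 224/67, -224/67]
R5 ← R5 + (32/9)·R4: [0, 0, 0, 0, 0]
The echelon form has 4 nonzero rows, and every pivot lies in the first 4 columns, so rank(T) = rank([T|b]) = 4.
The system is consistent.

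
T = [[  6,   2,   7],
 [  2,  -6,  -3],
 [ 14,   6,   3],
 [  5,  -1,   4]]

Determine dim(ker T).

0

Row reduce to echelon form.
R2 ← R2 − (1/3)·R1: [0, -20/3, -16/3]
R3 ← R3 − (7/3)·R1: [0, 4/3, -40/3]
R4 ← R4 − (5/6)·R1: [0, -8/3, -11/6]
R3 ← R3 + (1/5)·R2: [0, 0, -72/5]
R4 ← R4 − (2/5)·R2: [0, 0, 3/10]
R4 ← R4 + (1/48)·R3: [0, 0, 0]
3 nonzero rows, so rank(T) = 3.
T has 3 columns; by rank–nullity, nullity = 3 − 3 = 0.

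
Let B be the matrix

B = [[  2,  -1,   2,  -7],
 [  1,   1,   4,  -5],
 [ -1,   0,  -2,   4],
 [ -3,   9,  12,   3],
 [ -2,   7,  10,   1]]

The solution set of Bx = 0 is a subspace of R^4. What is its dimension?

2

Row reduce to echelon form.
R2 ← R2 − (1/2)·R1: [0, 3/2, 3, -3/2]
R3 ← R3 + (1/2)·R1: [0, -1/2, -1, 1/2]
R4 ← R4 + (3/2)·R1: [0, 15/2, 15, -15/2]
R5 ← R5 + R1: [0, 6, 12, -6]
R3 ← R3 + (1/3)·R2: [0, 0, 0, 0]
R4 ← R4 − (5)·R2: [0, 0, 0, 0]
R5 ← R5 − (4)·R2: [0, 0, 0, 0]
2 nonzero rows, so rank(B) = 2.
B has 4 columns; by rank–nullity, nullity = 4 − 2 = 2.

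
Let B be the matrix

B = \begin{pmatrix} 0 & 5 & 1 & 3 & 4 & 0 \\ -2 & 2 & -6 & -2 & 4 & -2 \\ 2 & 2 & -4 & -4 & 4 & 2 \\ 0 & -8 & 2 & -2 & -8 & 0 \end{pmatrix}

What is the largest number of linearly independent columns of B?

Row reduce to echelon form.
Swap R1 ↔ R2
R3 ← R3 + R1: [0, 4, -10, -6, 8, 0]
R3 ← R3 − (4/5)·R2: [0, 0, -54/5, -42/5, 24/5, 0]
R4 ← R4 + (8/5)·R2: [0, 0, 18/5, 14/5, -8/5, 0]
R4 ← R4 + (1/3)·R3: [0, 0, 0, 0, 0, 0]
Echelon form has 3 nonzero rows, so rank(B) = 3.
The rank gives the maximum number of linearly independent columns: 3.

3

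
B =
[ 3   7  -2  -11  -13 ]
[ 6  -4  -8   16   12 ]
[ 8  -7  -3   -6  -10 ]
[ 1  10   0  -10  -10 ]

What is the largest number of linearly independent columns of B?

4

Row reduce to echelon form.
R2 ← R2 − (2)·R1: [0, -18, -4, 38, 38]
R3 ← R3 − (8/3)·R1: [0, -77/3, 7/3, 70/3, 74/3]
R4 ← R4 − (1/3)·R1: [0, 23/3, 2/3, -19/3, -17/3]
R3 ← R3 − (77/54)·R2: [0, 0, 217/27, -833/27, -797/27]
R4 ← R4 + (23/54)·R2: [0, 0, -28/27, 266/27, 284/27]
R4 ← R4 + (4/31)·R3: [0, 0, 0, 182/31, 208/31]
Echelon form has 4 nonzero rows, so rank(B) = 4.
The rank gives the maximum number of linearly independent columns: 4.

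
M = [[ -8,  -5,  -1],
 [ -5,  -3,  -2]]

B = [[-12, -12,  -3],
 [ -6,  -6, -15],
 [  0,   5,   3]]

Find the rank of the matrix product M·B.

First compute MB:
[[126, 121,  96],
 [ 78,  68,  54]]
Now row reduce the product.
R2 ← R2 − (13/21)·R1: [0, -145/21, -38/7]
2 nonzero rows, so rank(MB) = 2.

2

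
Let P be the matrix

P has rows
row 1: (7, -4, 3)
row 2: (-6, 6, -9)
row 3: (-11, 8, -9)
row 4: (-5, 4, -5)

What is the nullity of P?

Row reduce to echelon form.
R2 ← R2 + (6/7)·R1: [0, 18/7, -45/7]
R3 ← R3 + (11/7)·R1: [0, 12/7, -30/7]
R4 ← R4 + (5/7)·R1: [0, 8/7, -20/7]
R3 ← R3 − (2/3)·R2: [0, 0, 0]
R4 ← R4 − (4/9)·R2: [0, 0, 0]
2 nonzero rows, so rank(P) = 2.
P has 3 columns; by rank–nullity, nullity = 3 − 2 = 1.

1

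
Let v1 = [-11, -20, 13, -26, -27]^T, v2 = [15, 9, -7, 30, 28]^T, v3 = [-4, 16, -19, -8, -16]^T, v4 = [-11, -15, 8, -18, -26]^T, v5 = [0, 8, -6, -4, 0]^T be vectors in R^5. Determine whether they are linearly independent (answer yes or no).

Form the matrix with these vectors as rows and row reduce.
R2 ← R2 + (15/11)·R1: [0, -201/11, 118/11, -60/11, -97/11]
R3 ← R3 − (4/11)·R1: [0, 256/11, -261/11, 16/11, -68/11]
R4 ← R4 − R1: [0, 5, -5, 8, 1]
R3 ← R3 + (256/201)·R2: [0, 0, -2023/201, -368/67, -3500/201]
R4 ← R4 + (55/201)·R2: [0, 0, -415/201, 436/67, -284/201]
R5 ← R5 + (88/201)·R2: [0, 0, -262/201, -428/67, -776/201]
R4 ← R4 − (415/2023)·R3: [0, 0, 0, 15444/2023, 624/289]
R5 ← R5 − (262/2023)·R3: [0, 0, 0, -11484/2023, -464/289]
R5 ← R5 + (29/39)·R4: [0, 0, 0, 0, 0]
4 nonzero rows, so the 5 vectors span a space of dimension 4.
Since 4 < 5, the vectors are linearly dependent.

no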